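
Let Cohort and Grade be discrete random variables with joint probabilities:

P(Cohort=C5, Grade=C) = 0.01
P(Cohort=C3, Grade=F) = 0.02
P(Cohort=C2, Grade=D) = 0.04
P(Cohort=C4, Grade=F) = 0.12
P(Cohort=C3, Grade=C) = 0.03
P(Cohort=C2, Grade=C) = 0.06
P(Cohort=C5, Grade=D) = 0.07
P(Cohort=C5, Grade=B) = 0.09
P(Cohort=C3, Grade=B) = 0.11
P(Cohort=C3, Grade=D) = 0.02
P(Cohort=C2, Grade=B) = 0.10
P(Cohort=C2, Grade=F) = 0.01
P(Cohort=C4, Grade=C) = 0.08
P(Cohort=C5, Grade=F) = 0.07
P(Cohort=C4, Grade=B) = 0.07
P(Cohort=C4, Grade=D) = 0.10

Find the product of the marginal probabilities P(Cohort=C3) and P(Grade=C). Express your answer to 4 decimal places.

P(Cohort=C3) = 0.11 + 0.03 + 0.02 + 0.02 = 0.18.
P(Grade=C) = 0.06 + 0.03 + 0.08 + 0.01 = 0.18.
Product: 0.18 × 0.18 = 0.0324.

0.0324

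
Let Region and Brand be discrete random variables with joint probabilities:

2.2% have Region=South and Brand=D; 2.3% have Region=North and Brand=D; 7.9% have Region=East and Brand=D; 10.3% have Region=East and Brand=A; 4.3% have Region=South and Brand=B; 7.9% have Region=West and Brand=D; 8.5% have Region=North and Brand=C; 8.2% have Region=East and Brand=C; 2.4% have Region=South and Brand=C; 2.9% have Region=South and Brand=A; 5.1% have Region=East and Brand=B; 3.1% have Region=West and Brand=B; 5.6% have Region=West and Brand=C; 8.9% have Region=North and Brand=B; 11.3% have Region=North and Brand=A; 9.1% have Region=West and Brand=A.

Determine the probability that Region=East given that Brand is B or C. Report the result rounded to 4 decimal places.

P(Brand=B) = 0.089 + 0.043 + 0.051 + 0.031 = 0.214.
P(Brand=C) = 0.085 + 0.024 + 0.082 + 0.056 = 0.247.
P(Brand ∈ {B, C}) = 0.214 + 0.247 = 0.461; P(Region=East, Brand ∈ {B, C}) = 0.051 + 0.082 = 0.133.
P(Region=East | Brand ∈ {B, C}) = 0.133/0.461 = 0.2885.

0.2885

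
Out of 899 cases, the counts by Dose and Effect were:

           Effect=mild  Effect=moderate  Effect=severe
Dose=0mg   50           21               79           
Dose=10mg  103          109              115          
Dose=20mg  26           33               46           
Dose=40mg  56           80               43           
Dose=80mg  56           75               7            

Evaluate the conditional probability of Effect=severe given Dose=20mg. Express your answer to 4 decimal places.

Total with Dose=20mg: 26 + 33 + 46 = 105.
P(Effect=severe | Dose=20mg) = 46/105 = 0.4381.

0.4381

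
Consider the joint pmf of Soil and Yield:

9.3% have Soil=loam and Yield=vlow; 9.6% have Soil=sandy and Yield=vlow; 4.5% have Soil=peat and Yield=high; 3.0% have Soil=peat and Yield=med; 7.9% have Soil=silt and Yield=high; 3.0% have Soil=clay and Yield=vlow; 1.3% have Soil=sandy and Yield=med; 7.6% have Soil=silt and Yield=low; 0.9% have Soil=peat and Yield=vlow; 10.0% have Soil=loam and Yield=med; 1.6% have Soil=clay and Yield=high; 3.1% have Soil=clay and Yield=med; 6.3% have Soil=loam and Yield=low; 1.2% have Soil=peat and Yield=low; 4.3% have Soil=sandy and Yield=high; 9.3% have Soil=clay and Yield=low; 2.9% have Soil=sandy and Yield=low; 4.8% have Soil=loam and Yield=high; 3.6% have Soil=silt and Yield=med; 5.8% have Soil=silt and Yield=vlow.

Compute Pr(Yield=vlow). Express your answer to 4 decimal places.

0.2860

P(Yield=vlow) = 0.096 + 0.093 + 0.030 + 0.058 + 0.009 = 0.286.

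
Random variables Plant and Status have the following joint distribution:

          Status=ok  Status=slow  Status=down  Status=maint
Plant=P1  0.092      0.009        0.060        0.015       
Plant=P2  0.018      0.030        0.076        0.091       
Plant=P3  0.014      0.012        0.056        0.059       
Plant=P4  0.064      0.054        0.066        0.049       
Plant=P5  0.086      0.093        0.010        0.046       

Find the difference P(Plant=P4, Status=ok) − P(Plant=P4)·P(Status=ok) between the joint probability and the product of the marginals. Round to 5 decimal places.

P(Plant=P4) = 0.064 + 0.054 + 0.066 + 0.049 = 0.233.
P(Status=ok) = 0.092 + 0.018 + 0.014 + 0.064 + 0.086 = 0.274.
P(Plant=P4, Status=ok) − P(Plant=P4)P(Status=ok) = 0.064 − 0.233×0.274 = 0.00016.

0.00016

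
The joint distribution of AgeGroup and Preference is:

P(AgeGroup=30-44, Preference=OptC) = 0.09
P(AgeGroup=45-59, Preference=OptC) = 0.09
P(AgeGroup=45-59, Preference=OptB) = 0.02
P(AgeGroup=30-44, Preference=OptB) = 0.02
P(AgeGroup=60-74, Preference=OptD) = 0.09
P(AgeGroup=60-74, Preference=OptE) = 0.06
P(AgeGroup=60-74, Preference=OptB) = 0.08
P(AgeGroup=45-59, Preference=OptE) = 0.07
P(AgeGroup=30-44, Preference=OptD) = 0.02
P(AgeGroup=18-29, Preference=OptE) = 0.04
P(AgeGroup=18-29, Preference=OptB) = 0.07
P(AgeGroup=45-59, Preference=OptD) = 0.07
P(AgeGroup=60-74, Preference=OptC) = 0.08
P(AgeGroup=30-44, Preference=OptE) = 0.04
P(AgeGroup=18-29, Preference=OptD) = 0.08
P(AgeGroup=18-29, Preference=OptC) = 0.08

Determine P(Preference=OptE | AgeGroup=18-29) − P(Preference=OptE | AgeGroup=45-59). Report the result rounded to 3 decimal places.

P(AgeGroup=18-29) = 0.07 + 0.08 + 0.08 + 0.04 = 0.27; P(Preference=OptE | AgeGroup=18-29) = 0.04/0.27 = 0.1481.
P(AgeGroup=45-59) = 0.02 + 0.09 + 0.07 + 0.07 = 0.25; P(Preference=OptE | AgeGroup=45-59) = 0.07/0.25 = 0.2800.
Difference = -0.132.

-0.132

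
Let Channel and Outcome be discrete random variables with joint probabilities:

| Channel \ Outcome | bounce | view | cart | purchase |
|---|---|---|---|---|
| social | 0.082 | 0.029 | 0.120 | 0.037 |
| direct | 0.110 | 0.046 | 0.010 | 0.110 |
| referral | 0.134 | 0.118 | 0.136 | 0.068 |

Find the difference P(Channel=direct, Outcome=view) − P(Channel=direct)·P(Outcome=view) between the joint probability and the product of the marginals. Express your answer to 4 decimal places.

P(Channel=direct) = 0.110 + 0.046 + 0.010 + 0.110 = 0.276.
P(Outcome=view) = 0.029 + 0.046 + 0.118 = 0.193.
P(Channel=direct, Outcome=view) − P(Channel=direct)P(Outcome=view) = 0.046 − 0.276×0.193 = -0.0073.

-0.0073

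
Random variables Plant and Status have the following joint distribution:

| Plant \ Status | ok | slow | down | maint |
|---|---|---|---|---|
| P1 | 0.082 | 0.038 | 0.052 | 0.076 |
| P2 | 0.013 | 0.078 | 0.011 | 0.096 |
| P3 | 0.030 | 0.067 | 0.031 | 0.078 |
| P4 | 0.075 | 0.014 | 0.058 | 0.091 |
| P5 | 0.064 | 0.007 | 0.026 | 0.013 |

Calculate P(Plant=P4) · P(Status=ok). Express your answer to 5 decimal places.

P(Plant=P4) = 0.075 + 0.014 + 0.058 + 0.091 = 0.238.
P(Status=ok) = 0.082 + 0.013 + 0.030 + 0.075 + 0.064 = 0.264.
Product: 0.238 × 0.264 = 0.06283.

0.06283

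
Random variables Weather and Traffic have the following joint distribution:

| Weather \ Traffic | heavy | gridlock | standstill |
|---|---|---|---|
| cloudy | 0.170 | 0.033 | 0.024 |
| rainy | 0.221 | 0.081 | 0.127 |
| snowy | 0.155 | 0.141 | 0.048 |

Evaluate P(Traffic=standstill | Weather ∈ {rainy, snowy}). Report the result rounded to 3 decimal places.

P(Weather=rainy) = 0.221 + 0.081 + 0.127 = 0.429.
P(Weather=snowy) = 0.155 + 0.141 + 0.048 = 0.344.
P(Weather ∈ {rainy, snowy}) = 0.429 + 0.344 = 0.773; P(Traffic=standstill, Weather ∈ {rainy, snowy}) = 0.127 + 0.048 = 0.175.
P(Traffic=standstill | Weather ∈ {rainy, snowy}) = 0.175/0.773 = 0.226.

0.226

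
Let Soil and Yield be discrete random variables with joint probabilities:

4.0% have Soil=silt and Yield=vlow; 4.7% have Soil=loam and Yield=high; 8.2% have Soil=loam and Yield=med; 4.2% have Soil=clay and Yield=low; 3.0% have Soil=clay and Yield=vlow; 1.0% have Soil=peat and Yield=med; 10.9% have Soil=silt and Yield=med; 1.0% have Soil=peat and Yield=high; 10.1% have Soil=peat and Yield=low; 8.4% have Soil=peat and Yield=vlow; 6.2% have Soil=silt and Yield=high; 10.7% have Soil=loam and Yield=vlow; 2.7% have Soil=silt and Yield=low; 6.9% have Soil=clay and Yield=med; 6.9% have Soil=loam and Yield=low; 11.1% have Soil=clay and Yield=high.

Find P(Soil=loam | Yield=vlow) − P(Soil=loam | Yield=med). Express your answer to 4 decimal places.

P(Yield=vlow) = 0.107 + 0.030 + 0.040 + 0.084 = 0.261; P(Soil=loam | Yield=vlow) = 0.107/0.261 = 0.40996.
P(Yield=med) = 0.082 + 0.069 + 0.109 + 0.010 = 0.270; P(Soil=loam | Yield=med) = 0.082/0.270 = 0.30370.
Difference = 0.1063.

0.1063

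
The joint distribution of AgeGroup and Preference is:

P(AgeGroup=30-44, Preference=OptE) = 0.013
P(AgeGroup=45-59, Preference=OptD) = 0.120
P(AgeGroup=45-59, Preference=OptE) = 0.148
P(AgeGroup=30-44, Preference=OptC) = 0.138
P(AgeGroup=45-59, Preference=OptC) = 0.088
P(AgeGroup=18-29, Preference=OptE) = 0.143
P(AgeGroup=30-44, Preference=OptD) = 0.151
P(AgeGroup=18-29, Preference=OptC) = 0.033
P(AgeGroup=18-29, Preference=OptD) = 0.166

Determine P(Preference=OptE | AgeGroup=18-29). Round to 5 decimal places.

0.41813

P(AgeGroup=18-29) = 0.033 + 0.166 + 0.143 = 0.342.
P(Preference=OptE | AgeGroup=18-29) = 0.143/0.342 = 0.41813.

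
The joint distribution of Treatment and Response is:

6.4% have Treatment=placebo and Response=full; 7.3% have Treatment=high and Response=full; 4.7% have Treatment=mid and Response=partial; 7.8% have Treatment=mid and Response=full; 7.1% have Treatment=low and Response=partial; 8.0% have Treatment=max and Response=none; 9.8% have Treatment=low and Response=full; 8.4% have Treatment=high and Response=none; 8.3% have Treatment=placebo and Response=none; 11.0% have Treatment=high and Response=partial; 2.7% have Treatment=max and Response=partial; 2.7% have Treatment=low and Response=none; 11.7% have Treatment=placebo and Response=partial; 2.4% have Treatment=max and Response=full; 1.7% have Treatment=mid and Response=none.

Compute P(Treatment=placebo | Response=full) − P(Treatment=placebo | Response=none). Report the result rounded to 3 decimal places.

P(Response=full) = 0.064 + 0.098 + 0.078 + 0.073 + 0.024 = 0.337; P(Treatment=placebo | Response=full) = 0.064/0.337 = 0.1899.
P(Response=none) = 0.083 + 0.027 + 0.017 + 0.084 + 0.080 = 0.291; P(Treatment=placebo | Response=none) = 0.083/0.291 = 0.2852.
Difference = -0.095.

-0.095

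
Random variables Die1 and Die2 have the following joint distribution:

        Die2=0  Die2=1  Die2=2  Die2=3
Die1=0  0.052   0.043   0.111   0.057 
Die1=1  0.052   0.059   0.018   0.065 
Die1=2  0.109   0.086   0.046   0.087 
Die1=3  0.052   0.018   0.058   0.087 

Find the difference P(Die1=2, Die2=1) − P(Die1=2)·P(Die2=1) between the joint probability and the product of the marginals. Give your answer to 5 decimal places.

P(Die1=2) = 0.109 + 0.086 + 0.046 + 0.087 = 0.328.
P(Die2=1) = 0.043 + 0.059 + 0.086 + 0.018 = 0.206.
P(Die1=2, Die2=1) − P(Die1=2)P(Die2=1) = 0.086 − 0.328×0.206 = 0.01843.

0.01843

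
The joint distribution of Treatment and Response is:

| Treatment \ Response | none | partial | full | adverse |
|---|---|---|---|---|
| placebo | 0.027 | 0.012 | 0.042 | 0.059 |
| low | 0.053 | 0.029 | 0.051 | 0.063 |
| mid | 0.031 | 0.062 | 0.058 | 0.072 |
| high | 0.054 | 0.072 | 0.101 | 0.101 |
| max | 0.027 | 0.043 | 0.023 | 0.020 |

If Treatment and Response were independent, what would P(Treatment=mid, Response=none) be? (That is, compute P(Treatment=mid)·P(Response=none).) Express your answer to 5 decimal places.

P(Treatment=mid) = 0.031 + 0.062 + 0.058 + 0.072 = 0.223.
P(Response=none) = 0.027 + 0.053 + 0.031 + 0.054 + 0.027 = 0.192.
Product: 0.223 × 0.192 = 0.04282.

0.04282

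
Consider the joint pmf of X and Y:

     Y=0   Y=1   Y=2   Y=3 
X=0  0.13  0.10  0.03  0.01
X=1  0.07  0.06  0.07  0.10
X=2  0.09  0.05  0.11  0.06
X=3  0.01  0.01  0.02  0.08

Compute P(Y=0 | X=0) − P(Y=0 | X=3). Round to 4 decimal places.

P(X=0) = 0.13 + 0.10 + 0.03 + 0.01 = 0.27; P(Y=0 | X=0) = 0.13/0.27 = 0.48148.
P(X=3) = 0.01 + 0.01 + 0.02 + 0.08 = 0.12; P(Y=0 | X=3) = 0.01/0.12 = 0.08333.
Difference = 0.3981.

0.3981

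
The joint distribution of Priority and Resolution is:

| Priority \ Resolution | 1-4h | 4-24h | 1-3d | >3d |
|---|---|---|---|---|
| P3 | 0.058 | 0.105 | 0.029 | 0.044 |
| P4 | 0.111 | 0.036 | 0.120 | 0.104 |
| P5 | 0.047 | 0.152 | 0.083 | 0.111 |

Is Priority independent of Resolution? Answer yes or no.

P(Priority=P4) = 0.371 and P(Resolution=4-24h) = 0.293, so their product is 0.10870, but P(Priority=P4, Resolution=4-24h) = 0.036. Since these differ, Priority and Resolution are not independent.

no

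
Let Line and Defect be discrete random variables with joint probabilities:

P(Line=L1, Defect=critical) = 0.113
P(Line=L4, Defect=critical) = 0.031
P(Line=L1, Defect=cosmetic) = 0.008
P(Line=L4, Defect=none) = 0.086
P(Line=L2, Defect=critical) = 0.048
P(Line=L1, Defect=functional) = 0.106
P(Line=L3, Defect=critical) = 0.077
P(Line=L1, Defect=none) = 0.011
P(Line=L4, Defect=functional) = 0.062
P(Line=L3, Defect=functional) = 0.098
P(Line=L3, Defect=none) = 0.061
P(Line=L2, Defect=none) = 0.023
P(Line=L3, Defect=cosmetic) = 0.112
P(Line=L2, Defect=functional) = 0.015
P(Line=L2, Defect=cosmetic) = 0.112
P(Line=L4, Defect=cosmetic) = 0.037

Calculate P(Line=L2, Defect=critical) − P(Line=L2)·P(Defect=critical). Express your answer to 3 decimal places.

P(Line=L2) = 0.023 + 0.112 + 0.015 + 0.048 = 0.198.
P(Defect=critical) = 0.113 + 0.048 + 0.077 + 0.031 = 0.269.
P(Line=L2, Defect=critical) − P(Line=L2)P(Defect=critical) = 0.048 − 0.198×0.269 = -0.005.

-0.005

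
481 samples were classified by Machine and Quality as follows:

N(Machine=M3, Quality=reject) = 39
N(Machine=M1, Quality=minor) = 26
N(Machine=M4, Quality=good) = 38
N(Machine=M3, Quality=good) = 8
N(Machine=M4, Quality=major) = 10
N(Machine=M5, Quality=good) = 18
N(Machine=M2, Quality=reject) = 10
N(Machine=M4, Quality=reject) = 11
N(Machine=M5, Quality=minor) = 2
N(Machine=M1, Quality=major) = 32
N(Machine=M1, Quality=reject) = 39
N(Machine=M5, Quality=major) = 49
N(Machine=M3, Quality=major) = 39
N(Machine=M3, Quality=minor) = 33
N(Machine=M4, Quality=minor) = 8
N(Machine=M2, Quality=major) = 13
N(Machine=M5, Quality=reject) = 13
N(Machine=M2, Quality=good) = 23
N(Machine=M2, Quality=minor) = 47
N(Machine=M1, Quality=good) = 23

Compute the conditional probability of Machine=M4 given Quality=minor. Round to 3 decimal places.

0.069

Total with Quality=minor: 26 + 47 + 33 + 8 + 2 = 116.
P(Machine=M4 | Quality=minor) = 8/116 = 0.069.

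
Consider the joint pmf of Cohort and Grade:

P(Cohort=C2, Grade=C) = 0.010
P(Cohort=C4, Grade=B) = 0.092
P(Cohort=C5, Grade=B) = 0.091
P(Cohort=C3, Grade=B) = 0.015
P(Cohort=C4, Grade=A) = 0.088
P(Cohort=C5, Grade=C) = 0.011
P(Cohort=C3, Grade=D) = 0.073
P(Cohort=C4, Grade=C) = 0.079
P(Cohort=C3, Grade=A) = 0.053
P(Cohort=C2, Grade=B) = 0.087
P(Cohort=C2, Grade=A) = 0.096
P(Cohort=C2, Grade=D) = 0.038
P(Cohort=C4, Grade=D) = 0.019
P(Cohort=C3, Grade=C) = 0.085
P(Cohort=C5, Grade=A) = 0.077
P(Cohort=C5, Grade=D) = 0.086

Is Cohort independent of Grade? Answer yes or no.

P(Cohort=C3) = 0.226 and P(Grade=B) = 0.285, so their product is 0.06441, but P(Cohort=C3, Grade=B) = 0.015. Since these differ, Cohort and Grade are not independent.

no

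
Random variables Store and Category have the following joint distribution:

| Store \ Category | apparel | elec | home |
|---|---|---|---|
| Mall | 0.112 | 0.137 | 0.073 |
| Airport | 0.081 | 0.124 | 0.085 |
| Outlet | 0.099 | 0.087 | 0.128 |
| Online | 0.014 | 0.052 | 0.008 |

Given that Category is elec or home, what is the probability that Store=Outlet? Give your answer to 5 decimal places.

P(Category=elec) = 0.137 + 0.124 + 0.087 + 0.052 = 0.400.
P(Category=home) = 0.073 + 0.085 + 0.128 + 0.008 = 0.294.
P(Category ∈ {elec, home}) = 0.400 + 0.294 = 0.694; P(Store=Outlet, Category ∈ {elec, home}) = 0.087 + 0.128 = 0.215.
P(Store=Outlet | Category ∈ {elec, home}) = 0.215/0.694 = 0.30980.

0.30980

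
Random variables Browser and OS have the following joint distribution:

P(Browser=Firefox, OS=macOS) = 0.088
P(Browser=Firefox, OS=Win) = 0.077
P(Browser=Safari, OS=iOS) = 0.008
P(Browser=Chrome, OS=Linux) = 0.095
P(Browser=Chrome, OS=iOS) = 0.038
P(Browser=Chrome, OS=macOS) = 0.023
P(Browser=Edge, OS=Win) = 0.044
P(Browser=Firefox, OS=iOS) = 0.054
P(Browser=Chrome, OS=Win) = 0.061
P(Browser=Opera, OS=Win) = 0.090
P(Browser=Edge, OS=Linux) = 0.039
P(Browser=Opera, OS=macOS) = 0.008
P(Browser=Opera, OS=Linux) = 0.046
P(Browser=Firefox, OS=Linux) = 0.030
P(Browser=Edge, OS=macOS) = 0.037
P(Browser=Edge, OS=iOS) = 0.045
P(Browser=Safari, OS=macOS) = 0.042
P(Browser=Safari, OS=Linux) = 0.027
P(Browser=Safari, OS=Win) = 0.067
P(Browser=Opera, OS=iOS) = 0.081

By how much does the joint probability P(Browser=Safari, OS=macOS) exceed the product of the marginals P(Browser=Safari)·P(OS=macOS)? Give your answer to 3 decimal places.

0.013

P(Browser=Safari) = 0.067 + 0.042 + 0.027 + 0.008 = 0.144.
P(OS=macOS) = 0.023 + 0.088 + 0.042 + 0.037 + 0.008 = 0.198.
P(Browser=Safari, OS=macOS) − P(Browser=Safari)P(OS=macOS) = 0.042 − 0.144×0.198 = 0.013.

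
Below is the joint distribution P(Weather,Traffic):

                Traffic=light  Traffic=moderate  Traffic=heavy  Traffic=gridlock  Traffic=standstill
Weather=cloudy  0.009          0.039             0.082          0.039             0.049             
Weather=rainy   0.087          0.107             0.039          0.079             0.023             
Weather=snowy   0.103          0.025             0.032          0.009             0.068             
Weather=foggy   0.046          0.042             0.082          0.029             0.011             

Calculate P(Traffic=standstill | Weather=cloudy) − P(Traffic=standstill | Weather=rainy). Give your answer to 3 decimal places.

0.156

P(Weather=cloudy) = 0.009 + 0.039 + 0.082 + 0.039 + 0.049 = 0.218; P(Traffic=standstill | Weather=cloudy) = 0.049/0.218 = 0.2248.
P(Weather=rainy) = 0.087 + 0.107 + 0.039 + 0.079 + 0.023 = 0.335; P(Traffic=standstill | Weather=rainy) = 0.023/0.335 = 0.0687.
Difference = 0.156.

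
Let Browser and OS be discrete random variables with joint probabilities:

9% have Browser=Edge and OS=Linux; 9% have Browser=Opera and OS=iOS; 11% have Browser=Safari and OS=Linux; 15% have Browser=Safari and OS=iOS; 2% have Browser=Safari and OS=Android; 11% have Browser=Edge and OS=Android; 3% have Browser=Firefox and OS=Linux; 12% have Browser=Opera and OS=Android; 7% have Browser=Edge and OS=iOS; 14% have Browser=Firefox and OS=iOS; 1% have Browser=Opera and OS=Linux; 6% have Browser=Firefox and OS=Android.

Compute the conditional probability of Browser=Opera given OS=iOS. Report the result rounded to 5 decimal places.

P(OS=iOS) = 0.14 + 0.15 + 0.07 + 0.09 = 0.45.
P(Browser=Opera | OS=iOS) = 0.09/0.45 = 0.20000.

0.20000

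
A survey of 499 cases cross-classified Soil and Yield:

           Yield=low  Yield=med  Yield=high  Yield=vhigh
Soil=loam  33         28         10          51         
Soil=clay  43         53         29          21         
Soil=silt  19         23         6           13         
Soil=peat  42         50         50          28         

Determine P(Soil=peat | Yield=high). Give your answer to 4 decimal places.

0.5263

Total with Yield=high: 10 + 29 + 6 + 50 = 95.
P(Soil=peat | Yield=high) = 50/95 = 0.5263.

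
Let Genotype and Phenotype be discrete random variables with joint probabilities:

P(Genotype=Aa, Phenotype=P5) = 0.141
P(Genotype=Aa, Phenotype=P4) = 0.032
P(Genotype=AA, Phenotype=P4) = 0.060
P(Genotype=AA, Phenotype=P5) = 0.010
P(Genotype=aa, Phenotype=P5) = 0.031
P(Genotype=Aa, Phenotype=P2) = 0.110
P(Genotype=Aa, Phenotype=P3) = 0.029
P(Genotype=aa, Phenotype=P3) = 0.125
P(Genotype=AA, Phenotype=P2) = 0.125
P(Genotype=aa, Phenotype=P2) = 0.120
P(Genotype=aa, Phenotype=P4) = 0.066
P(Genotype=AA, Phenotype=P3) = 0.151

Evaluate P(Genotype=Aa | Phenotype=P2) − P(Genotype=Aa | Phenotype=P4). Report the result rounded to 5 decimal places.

0.10733

P(Phenotype=P2) = 0.125 + 0.110 + 0.120 = 0.355; P(Genotype=Aa | Phenotype=P2) = 0.110/0.355 = 0.309859.
P(Phenotype=P4) = 0.060 + 0.032 + 0.066 = 0.158; P(Genotype=Aa | Phenotype=P4) = 0.032/0.158 = 0.202532.
Difference = 0.10733.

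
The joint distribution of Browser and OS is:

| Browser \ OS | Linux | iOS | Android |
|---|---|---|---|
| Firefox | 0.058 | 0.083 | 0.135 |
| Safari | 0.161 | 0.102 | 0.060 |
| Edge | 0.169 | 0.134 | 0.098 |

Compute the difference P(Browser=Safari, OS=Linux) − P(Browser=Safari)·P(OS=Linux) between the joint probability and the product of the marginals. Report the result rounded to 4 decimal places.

0.0357

P(Browser=Safari) = 0.161 + 0.102 + 0.060 = 0.323.
P(OS=Linux) = 0.058 + 0.161 + 0.169 = 0.388.
P(Browser=Safari, OS=Linux) − P(Browser=Safari)P(OS=Linux) = 0.161 − 0.323×0.388 = 0.0357.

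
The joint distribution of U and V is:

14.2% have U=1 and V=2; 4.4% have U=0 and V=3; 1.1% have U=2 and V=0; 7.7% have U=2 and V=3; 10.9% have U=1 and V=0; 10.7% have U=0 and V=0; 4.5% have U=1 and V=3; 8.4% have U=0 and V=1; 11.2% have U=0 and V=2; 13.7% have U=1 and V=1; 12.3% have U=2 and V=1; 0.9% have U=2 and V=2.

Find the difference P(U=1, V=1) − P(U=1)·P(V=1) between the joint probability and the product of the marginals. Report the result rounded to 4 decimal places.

-0.0120

P(U=1) = 0.109 + 0.137 + 0.142 + 0.045 = 0.433.
P(V=1) = 0.084 + 0.137 + 0.123 = 0.344.
P(U=1, V=1) − P(U=1)P(V=1) = 0.137 − 0.433×0.344 = -0.0120.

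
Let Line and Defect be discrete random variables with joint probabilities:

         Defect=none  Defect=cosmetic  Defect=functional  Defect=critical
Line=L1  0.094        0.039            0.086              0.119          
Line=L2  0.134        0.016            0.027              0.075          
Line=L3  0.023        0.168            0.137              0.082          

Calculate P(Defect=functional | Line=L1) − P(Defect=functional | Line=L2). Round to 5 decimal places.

P(Line=L1) = 0.094 + 0.039 + 0.086 + 0.119 = 0.338; P(Defect=functional | Line=L1) = 0.086/0.338 = 0.254438.
P(Line=L2) = 0.134 + 0.016 + 0.027 + 0.075 = 0.252; P(Defect=functional | Line=L2) = 0.027/0.252 = 0.107143.
Difference = 0.14730.

0.14730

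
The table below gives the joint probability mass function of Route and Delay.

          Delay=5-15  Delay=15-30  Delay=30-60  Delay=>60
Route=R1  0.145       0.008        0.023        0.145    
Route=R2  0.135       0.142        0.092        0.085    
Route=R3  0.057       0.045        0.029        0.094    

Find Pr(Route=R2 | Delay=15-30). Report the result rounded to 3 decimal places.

0.728

P(Delay=15-30) = 0.008 + 0.142 + 0.045 = 0.195.
P(Route=R2 | Delay=15-30) = 0.142/0.195 = 0.728.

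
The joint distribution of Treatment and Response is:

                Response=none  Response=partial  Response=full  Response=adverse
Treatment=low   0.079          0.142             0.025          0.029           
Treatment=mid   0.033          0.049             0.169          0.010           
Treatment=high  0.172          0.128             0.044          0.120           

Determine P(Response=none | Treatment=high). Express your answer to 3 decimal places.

P(Treatment=high) = 0.172 + 0.128 + 0.044 + 0.120 = 0.464.
P(Response=none | Treatment=high) = 0.172/0.464 = 0.371.

0.371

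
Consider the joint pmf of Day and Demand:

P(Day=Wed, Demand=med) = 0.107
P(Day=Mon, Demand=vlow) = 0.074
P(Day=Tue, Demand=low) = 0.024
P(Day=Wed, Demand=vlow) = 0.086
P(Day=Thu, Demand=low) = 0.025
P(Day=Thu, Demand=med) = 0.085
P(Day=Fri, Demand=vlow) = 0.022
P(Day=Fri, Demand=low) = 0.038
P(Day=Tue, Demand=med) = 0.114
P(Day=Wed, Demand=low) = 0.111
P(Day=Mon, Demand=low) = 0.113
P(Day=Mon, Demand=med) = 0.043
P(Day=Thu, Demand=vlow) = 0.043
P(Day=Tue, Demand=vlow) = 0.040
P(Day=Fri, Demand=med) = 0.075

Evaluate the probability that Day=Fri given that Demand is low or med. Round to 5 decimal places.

P(Demand=low) = 0.113 + 0.024 + 0.111 + 0.025 + 0.038 = 0.311.
P(Demand=med) = 0.043 + 0.114 + 0.107 + 0.085 + 0.075 = 0.424.
P(Demand ∈ {low, med}) = 0.311 + 0.424 = 0.735; P(Day=Fri, Demand ∈ {low, med}) = 0.038 + 0.075 = 0.113.
P(Day=Fri | Demand ∈ {low, med}) = 0.113/0.735 = 0.15374.

0.15374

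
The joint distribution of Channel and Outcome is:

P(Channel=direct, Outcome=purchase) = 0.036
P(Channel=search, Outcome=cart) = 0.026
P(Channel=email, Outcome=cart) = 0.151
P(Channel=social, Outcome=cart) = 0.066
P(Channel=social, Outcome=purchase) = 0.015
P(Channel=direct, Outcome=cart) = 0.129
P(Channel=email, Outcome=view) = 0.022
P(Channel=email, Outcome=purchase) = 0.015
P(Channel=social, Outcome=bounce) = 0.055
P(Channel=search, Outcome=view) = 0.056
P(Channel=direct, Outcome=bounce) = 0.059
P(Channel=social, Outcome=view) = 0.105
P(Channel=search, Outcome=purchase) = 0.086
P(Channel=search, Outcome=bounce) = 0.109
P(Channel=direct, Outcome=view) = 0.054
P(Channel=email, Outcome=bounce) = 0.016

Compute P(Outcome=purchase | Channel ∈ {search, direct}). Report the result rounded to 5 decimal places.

P(Channel=search) = 0.109 + 0.056 + 0.026 + 0.086 = 0.277.
P(Channel=direct) = 0.059 + 0.054 + 0.129 + 0.036 = 0.278.
P(Channel ∈ {search, direct}) = 0.277 + 0.278 = 0.555; P(Outcome=purchase, Channel ∈ {search, direct}) = 0.086 + 0.036 = 0.122.
P(Outcome=purchase | Channel ∈ {search, direct}) = 0.122/0.555 = 0.21982.

0.21982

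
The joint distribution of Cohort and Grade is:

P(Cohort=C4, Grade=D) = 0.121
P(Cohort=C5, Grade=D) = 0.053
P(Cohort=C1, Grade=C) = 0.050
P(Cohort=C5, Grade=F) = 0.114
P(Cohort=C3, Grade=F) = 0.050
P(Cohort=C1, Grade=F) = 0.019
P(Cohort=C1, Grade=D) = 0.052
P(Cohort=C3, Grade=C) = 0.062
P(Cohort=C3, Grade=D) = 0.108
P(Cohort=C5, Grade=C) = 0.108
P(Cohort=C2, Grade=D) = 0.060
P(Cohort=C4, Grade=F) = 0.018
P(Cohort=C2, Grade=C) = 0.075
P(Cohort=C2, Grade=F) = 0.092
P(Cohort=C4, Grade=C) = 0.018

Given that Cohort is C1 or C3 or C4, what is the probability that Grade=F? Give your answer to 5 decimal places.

P(Cohort=C1) = 0.050 + 0.052 + 0.019 = 0.121.
P(Cohort=C3) = 0.062 + 0.108 + 0.050 = 0.220.
P(Cohort=C4) = 0.018 + 0.121 + 0.018 = 0.157.
P(Cohort ∈ {C1, C3, C4}) = 0.121 + 0.220 + 0.157 = 0.498; P(Grade=F, Cohort ∈ {C1, C3, C4}) = 0.019 + 0.050 + 0.018 = 0.087.
P(Grade=F | Cohort ∈ {C1, C3, C4}) = 0.087/0.498 = 0.17470.

0.17470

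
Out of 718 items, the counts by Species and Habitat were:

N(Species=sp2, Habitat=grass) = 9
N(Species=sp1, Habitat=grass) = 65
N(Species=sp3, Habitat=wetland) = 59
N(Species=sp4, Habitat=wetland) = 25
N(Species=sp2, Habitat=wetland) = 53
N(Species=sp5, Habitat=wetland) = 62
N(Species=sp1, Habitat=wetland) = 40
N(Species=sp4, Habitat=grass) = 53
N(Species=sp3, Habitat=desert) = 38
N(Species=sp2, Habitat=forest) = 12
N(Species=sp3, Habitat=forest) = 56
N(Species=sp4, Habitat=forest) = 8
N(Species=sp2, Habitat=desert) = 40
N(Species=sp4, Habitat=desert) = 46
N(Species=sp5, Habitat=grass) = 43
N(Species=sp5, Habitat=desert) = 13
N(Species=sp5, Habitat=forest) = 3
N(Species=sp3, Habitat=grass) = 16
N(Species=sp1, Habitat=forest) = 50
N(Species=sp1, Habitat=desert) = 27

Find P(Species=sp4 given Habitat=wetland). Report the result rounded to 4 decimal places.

Total with Habitat=wetland: 40 + 53 + 59 + 25 + 62 = 239.
P(Species=sp4 | Habitat=wetland) = 25/239 = 0.1046.

0.1046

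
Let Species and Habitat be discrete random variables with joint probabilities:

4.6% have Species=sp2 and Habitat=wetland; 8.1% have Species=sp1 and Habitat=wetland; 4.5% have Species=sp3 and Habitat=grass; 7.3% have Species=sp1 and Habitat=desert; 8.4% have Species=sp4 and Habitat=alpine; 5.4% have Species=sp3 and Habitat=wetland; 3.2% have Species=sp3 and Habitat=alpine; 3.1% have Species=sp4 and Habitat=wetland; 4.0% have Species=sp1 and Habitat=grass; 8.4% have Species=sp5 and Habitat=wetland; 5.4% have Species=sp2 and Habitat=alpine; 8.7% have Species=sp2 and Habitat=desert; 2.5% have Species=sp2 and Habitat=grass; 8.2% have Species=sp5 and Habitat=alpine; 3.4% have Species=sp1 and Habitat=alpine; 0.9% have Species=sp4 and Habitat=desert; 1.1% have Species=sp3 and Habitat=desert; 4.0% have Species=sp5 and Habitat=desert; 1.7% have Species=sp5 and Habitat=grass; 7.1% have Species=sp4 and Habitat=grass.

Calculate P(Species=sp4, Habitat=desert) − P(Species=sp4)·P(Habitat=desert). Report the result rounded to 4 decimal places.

-0.0339

P(Species=sp4) = 0.071 + 0.031 + 0.009 + 0.084 = 0.195.
P(Habitat=desert) = 0.073 + 0.087 + 0.011 + 0.009 + 0.040 = 0.220.
P(Species=sp4, Habitat=desert) − P(Species=sp4)P(Habitat=desert) = 0.009 − 0.195×0.220 = -0.0339.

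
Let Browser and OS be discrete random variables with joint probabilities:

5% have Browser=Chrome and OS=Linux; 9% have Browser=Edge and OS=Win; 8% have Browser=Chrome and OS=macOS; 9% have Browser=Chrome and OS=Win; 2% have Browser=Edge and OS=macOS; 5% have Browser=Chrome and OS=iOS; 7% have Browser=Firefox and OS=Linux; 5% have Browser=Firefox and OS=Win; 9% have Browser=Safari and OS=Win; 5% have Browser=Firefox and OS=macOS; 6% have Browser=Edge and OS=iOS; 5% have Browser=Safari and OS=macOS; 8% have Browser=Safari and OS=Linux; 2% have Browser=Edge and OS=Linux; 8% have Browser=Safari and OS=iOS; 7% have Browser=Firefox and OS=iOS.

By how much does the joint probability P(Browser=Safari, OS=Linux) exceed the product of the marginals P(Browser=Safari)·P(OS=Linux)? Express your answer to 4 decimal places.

0.0140

P(Browser=Safari) = 0.09 + 0.05 + 0.08 + 0.08 = 0.30.
P(OS=Linux) = 0.05 + 0.07 + 0.08 + 0.02 = 0.22.
P(Browser=Safari, OS=Linux) − P(Browser=Safari)P(OS=Linux) = 0.08 − 0.30×0.22 = 0.0140.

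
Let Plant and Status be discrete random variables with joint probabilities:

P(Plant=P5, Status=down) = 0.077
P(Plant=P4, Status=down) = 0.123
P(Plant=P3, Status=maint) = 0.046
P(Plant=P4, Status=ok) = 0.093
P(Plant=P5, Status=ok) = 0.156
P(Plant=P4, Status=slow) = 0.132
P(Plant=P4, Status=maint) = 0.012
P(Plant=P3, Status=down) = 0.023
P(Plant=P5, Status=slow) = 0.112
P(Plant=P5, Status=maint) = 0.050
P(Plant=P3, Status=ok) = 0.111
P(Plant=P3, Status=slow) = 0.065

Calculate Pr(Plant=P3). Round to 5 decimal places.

P(Plant=P3) = 0.111 + 0.065 + 0.023 + 0.046 = 0.245.

0.24500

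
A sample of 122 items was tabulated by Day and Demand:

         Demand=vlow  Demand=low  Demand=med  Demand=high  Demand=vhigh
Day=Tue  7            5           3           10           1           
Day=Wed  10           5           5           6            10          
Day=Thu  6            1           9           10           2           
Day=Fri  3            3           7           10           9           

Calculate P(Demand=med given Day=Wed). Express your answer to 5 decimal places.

0.13889

Total with Day=Wed: 10 + 5 + 5 + 6 + 10 = 36.
P(Demand=med | Day=Wed) = 5/36 = 0.13889.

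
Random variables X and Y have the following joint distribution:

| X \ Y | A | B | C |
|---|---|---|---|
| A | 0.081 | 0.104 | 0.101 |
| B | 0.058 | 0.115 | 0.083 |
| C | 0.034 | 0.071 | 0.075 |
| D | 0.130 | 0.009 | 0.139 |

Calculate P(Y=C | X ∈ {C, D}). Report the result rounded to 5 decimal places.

P(X=C) = 0.034 + 0.071 + 0.075 = 0.180.
P(X=D) = 0.130 + 0.009 + 0.139 = 0.278.
P(X ∈ {C, D}) = 0.180 + 0.278 = 0.458; P(Y=C, X ∈ {C, D}) = 0.075 + 0.139 = 0.214.
P(Y=C | X ∈ {C, D}) = 0.214/0.458 = 0.46725.

0.46725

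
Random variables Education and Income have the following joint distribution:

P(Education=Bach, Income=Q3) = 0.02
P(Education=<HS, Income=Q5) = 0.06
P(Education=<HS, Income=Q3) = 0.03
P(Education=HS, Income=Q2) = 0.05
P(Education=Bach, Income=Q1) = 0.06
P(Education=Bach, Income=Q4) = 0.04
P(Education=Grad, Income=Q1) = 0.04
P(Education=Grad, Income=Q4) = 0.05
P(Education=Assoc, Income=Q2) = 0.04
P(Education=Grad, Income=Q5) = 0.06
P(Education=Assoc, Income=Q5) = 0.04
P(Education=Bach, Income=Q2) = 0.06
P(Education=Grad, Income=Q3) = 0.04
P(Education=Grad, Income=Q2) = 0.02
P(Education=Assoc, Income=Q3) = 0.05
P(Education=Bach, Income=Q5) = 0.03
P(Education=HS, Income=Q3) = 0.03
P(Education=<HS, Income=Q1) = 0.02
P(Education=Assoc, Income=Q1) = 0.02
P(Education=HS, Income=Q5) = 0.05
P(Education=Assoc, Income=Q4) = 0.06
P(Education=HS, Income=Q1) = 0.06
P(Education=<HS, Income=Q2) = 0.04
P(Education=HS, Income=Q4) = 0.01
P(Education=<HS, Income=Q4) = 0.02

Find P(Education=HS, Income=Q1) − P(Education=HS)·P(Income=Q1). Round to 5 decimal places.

0.02000

P(Education=HS) = 0.06 + 0.05 + 0.03 + 0.01 + 0.05 = 0.20.
P(Income=Q1) = 0.02 + 0.06 + 0.02 + 0.06 + 0.04 = 0.20.
P(Education=HS, Income=Q1) − P(Education=HS)P(Income=Q1) = 0.06 − 0.20×0.20 = 0.02000.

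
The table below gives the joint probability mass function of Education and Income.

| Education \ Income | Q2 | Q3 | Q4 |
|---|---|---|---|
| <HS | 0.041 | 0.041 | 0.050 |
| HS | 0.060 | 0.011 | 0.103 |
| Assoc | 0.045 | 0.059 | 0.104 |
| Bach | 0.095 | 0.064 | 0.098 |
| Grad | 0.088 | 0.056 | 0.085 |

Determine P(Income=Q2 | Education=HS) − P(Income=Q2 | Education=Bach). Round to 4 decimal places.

-0.0248

P(Education=HS) = 0.060 + 0.011 + 0.103 = 0.174; P(Income=Q2 | Education=HS) = 0.060/0.174 = 0.34483.
P(Education=Bach) = 0.095 + 0.064 + 0.098 = 0.257; P(Income=Q2 | Education=Bach) = 0.095/0.257 = 0.36965.
Difference = -0.0248.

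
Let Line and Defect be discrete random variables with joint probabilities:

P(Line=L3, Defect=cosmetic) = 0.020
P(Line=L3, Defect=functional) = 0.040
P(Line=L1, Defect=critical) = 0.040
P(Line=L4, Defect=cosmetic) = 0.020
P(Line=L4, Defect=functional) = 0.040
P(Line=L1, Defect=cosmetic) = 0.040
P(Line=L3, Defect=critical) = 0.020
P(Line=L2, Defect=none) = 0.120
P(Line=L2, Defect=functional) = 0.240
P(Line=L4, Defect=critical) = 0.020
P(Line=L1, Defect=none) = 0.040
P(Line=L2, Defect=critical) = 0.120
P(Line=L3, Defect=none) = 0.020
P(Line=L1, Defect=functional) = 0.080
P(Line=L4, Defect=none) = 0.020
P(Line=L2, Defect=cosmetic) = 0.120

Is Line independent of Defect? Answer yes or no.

Every cell satisfies P(Line,Defect) = P(Line)·P(Defect). For instance P(Line=L3) = 0.100, P(Defect=functional) = 0.400, and 0.100×0.400 = 0.040 matches the joint entry. So Line and Defect are independent.

yes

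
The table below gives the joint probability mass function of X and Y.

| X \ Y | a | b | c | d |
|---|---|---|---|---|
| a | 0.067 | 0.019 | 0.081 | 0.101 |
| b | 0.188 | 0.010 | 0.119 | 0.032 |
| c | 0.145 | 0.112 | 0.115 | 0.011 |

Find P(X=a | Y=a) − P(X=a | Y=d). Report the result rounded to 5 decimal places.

-0.53389

P(Y=a) = 0.067 + 0.188 + 0.145 = 0.400; P(X=a | Y=a) = 0.067/0.400 = 0.167500.
P(Y=d) = 0.101 + 0.032 + 0.011 = 0.144; P(X=a | Y=d) = 0.101/0.144 = 0.701389.
Difference = -0.53389.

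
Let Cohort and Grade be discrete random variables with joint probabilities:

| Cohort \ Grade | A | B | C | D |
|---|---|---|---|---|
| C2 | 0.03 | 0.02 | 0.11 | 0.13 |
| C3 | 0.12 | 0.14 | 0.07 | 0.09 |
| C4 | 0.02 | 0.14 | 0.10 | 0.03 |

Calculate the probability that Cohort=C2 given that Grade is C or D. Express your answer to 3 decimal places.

P(Grade=C) = 0.11 + 0.07 + 0.10 = 0.28.
P(Grade=D) = 0.13 + 0.09 + 0.03 = 0.25.
P(Grade ∈ {C, D}) = 0.28 + 0.25 = 0.53; P(Cohort=C2, Grade ∈ {C, D}) = 0.11 + 0.13 = 0.24.
P(Cohort=C2 | Grade ∈ {C, D}) = 0.24/0.53 = 0.453.

0.453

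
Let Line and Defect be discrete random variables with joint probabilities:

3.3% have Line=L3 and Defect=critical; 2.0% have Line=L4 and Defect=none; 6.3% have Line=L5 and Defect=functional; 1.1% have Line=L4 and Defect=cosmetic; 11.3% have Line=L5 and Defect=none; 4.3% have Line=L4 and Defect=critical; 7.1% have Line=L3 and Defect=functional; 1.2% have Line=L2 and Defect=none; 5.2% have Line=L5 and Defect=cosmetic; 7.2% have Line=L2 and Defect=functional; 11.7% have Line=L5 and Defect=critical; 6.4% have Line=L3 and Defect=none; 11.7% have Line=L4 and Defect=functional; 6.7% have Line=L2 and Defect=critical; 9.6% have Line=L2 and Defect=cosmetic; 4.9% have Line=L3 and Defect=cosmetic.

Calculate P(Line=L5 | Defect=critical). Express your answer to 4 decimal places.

0.4500

P(Defect=critical) = 0.067 + 0.033 + 0.043 + 0.117 = 0.260.
P(Line=L5 | Defect=critical) = 0.117/0.260 = 0.4500.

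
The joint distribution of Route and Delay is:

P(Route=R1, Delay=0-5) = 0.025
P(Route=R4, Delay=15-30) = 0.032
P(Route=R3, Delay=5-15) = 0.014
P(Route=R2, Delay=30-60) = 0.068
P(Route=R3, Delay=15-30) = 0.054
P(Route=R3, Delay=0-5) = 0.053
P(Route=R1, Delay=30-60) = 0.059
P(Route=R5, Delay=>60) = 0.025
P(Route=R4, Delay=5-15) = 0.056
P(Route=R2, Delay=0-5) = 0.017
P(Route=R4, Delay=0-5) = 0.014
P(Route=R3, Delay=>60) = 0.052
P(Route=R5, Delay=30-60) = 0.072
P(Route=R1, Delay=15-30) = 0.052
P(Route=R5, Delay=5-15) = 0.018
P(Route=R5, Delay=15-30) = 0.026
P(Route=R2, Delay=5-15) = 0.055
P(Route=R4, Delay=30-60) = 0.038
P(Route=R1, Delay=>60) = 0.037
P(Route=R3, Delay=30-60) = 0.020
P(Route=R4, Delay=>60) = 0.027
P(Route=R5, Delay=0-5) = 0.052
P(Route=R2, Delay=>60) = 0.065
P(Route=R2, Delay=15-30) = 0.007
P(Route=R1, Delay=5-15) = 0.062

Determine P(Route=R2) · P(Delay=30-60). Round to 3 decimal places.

P(Route=R2) = 0.017 + 0.055 + 0.007 + 0.068 + 0.065 = 0.212.
P(Delay=30-60) = 0.059 + 0.068 + 0.020 + 0.038 + 0.072 = 0.257.
Product: 0.212 × 0.257 = 0.054.

0.054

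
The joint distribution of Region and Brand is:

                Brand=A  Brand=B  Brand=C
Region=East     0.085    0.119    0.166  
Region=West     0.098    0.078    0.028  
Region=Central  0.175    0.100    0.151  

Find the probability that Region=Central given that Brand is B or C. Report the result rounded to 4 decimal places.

0.3910

P(Brand=B) = 0.119 + 0.078 + 0.100 = 0.297.
P(Brand=C) = 0.166 + 0.028 + 0.151 = 0.345.
P(Brand ∈ {B, C}) = 0.297 + 0.345 = 0.642; P(Region=Central, Brand ∈ {B, C}) = 0.100 + 0.151 = 0.251.
P(Region=Central | Brand ∈ {B, C}) = 0.251/0.642 = 0.3910.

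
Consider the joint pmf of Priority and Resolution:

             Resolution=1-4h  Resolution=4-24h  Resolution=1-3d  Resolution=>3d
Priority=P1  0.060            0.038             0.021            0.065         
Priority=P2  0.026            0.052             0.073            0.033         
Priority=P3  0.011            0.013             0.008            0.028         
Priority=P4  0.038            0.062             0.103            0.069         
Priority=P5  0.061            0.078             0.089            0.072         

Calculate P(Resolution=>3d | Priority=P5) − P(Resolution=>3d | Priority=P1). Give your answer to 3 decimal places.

-0.113

P(Priority=P5) = 0.061 + 0.078 + 0.089 + 0.072 = 0.300; P(Resolution=>3d | Priority=P5) = 0.072/0.300 = 0.2400.
P(Priority=P1) = 0.060 + 0.038 + 0.021 + 0.065 = 0.184; P(Resolution=>3d | Priority=P1) = 0.065/0.184 = 0.3533.
Difference = -0.113.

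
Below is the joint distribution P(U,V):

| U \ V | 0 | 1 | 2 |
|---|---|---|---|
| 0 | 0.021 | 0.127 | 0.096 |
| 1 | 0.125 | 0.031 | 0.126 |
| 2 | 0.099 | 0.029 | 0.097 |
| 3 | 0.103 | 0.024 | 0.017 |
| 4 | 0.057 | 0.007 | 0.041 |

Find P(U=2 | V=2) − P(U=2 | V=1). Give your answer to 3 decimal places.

0.124

P(V=2) = 0.096 + 0.126 + 0.097 + 0.017 + 0.041 = 0.377; P(U=2 | V=2) = 0.097/0.377 = 0.2573.
P(V=1) = 0.127 + 0.031 + 0.029 + 0.024 + 0.007 = 0.218; P(U=2 | V=1) = 0.029/0.218 = 0.1330.
Difference = 0.124.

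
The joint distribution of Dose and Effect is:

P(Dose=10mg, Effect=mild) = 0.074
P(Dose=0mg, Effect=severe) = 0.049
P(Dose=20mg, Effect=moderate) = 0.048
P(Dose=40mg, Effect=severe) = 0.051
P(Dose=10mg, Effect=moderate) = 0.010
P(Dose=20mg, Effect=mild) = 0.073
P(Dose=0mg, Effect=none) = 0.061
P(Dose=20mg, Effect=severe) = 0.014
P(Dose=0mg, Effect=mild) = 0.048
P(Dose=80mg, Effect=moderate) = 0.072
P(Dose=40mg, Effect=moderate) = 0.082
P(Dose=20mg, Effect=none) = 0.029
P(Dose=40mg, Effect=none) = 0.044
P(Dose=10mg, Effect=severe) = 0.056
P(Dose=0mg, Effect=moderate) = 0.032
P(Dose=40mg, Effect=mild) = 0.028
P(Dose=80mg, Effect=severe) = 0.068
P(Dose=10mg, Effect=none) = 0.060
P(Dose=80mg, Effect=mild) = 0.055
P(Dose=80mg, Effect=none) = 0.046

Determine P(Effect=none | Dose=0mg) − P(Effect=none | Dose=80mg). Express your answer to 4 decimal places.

0.1302

P(Dose=0mg) = 0.061 + 0.048 + 0.032 + 0.049 = 0.190; P(Effect=none | Dose=0mg) = 0.061/0.190 = 0.32105.
P(Dose=80mg) = 0.046 + 0.055 + 0.072 + 0.068 = 0.241; P(Effect=none | Dose=80mg) = 0.046/0.241 = 0.19087.
Difference = 0.1302.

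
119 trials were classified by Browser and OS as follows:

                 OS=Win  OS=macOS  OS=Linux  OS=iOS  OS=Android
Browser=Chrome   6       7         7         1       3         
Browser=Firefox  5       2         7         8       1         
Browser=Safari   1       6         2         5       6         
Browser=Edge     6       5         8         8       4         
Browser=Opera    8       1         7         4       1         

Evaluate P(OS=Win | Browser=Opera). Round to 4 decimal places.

Total with Browser=Opera: 8 + 1 + 7 + 4 + 1 = 21.
P(OS=Win | Browser=Opera) = 8/21 = 0.3810.

0.3810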